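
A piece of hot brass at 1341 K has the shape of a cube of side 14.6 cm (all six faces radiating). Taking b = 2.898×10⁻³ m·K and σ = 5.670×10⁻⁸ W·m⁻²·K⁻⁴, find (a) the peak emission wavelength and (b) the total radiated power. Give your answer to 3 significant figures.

λ_max ≈ 2.16×10³ nm; P ≈ 2.35×10⁴ W

(a) λ_max = b/T = 2.898×10⁻³/1341 = 2.161×10⁻⁶ m = 2.16×10³ nm.
Area A = 6s² = 6×(0.146 m)² = 0.127896 m².
(b) P = σAT⁴ = 5.670×10⁻⁸×0.127896×(1341)⁴ = 2.35×10⁴ W.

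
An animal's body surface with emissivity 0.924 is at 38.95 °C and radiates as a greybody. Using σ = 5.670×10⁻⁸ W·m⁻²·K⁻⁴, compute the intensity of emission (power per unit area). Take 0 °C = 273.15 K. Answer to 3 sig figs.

I ≈ 497 W/m²

T = 38.95 °C + 273.15 = 312.10 K.
Stefan–Boltzmann: I = εσT⁴ = 0.924 × 5.670×10⁻⁸ × (312.10)⁴ = 497 W/m².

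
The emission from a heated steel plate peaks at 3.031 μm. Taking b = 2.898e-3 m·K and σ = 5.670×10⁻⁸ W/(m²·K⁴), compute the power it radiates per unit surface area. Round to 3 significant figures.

I ≈ 4.74×10⁴ W/m²

Wien's law: T = b/λ_max = 2.898×10⁻³/3.031×10⁻⁶ = 956.120 K.
Then I = σT⁴ = 5.670×10⁻⁸×(956.120)⁴ = 4.74×10⁴ W/m².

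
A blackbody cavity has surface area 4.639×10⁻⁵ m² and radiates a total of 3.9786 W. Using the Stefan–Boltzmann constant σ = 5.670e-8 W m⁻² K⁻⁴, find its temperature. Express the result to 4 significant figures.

T ≈ 1109 K

Area A = 4.639×10⁻⁵ m².
P = σAT⁴ ⇒ T = (P/(σA))^(1/4) = (3.9786/(5.670×10⁻⁸×4.639×10⁻⁵))^(1/4) = 1109 K.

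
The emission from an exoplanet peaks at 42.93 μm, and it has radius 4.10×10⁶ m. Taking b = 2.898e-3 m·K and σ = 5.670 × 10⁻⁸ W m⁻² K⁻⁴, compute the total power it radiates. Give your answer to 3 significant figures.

Wien's law: T = b/λ_max = 2.898×10⁻³/4.293×10⁻⁵ = 67.5052 K.
Surface area A = 4πR² = 4π(4.10×10⁶ m)² = 2.11241×10¹⁴ m².
Then P = σAT⁴ = 5.670×10⁻⁸×2.11241×10¹⁴×(67.5052)⁴ = 2.49×10¹⁴ W.

P ≈ 2.49×10¹⁴ W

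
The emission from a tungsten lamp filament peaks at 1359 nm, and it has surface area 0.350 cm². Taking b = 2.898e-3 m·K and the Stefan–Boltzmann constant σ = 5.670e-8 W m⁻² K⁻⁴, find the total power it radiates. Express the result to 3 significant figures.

Wien's law: T = b/λ_max = 2.898×10⁻³/1.359×10⁻⁶ = 2132.45 K.
Area A = 0.350 cm² = 3.50×10⁻⁵ m².
Then P = σAT⁴ = 5.670×10⁻⁸×3.50×10⁻⁵×(2132.45)⁴ = 41.0 W.

P ≈ 41.0 W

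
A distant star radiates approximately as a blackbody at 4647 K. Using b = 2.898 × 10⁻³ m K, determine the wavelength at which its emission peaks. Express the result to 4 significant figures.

λ_max ≈ 623.6 nm

Wien's displacement law: λ_max = b/T = (2.898×10⁻³ m·K)/(4647 K) = 6.2363×10⁻⁷ m.
That is 623.6 nm, in the visible range.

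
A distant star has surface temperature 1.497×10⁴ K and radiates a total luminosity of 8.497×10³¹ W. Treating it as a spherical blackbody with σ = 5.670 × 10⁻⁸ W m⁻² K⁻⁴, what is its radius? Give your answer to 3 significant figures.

R ≈ 4.87×10¹⁰ m

L = 4πR²σT⁴ ⇒ R = √(L/(4πσT⁴)).
σT⁴ = 2.84754×10⁹ W/m², so R = √(8.497×10³¹/(4π×2.84754×10⁹)) = 4.87×10¹⁰ m.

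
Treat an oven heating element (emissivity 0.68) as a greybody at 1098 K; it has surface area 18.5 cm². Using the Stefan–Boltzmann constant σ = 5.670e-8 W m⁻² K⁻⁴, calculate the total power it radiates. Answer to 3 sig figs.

P ≈ 104 W

Area A = 18.5 cm² = 1.85×10⁻³ m².
P = εσAT⁴ = 0.68 × 5.670×10⁻⁸ × 1.85×10⁻³ × (1098)⁴ = 104 W.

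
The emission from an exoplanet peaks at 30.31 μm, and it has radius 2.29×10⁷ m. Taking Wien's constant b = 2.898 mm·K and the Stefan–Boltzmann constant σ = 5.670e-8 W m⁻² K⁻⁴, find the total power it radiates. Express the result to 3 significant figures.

Wien's law: T = b/λ_max = 2.898×10⁻³/3.031×10⁻⁵ = 95.6120 K.
Surface area A = 4πR² = 4π(2.29×10⁷ m)² = 6.58993×10¹⁵ m².
Then P = σAT⁴ = 5.670×10⁻⁸×6.58993×10¹⁵×(95.6120)⁴ = 3.12×10¹⁶ W.

P ≈ 3.12×10¹⁶ W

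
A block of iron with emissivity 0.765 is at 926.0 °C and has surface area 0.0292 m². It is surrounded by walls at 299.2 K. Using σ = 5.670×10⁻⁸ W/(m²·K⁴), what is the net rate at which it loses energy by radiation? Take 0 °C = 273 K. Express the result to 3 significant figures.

T = 926.0 °C + 273 = 1199.0 K.
Area A = 0.0292 m².
Net radiated power P_net = εσA(T⁴ − T₀⁴) = 0.765×5.670×10⁻⁸×0.0292×(1199.0⁴ − 299.2⁴).
T⁴ − T₀⁴ = 2.06670×10¹² − 8.01394×10⁹ = 2.05869×10¹² K⁴, so P_net = 2.61×10³ W.

Net loss ≈ 2.61×10³ W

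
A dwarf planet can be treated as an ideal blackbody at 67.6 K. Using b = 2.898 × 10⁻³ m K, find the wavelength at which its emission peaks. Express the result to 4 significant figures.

Wien's displacement law: λ_max = b/T = (2.898×10⁻³ m·K)/(67.6 K) = 4.2870×10⁻⁵ m.
That is 42.87 μm, in the infrared range.

λ_max ≈ 42.87 μm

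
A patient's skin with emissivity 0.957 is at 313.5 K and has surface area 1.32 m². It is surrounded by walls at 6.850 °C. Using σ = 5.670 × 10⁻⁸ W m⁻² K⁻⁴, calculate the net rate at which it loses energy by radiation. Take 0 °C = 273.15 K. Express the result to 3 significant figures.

Surroundings: T = 6.850 °C + 273.15 = 280.000 K.
Area A = 1.32 m².
Net radiated power P_net = εσA(T⁴ − T₀⁴) = 0.957×5.670×10⁻⁸×1.32×(313.5⁴ − 280.000⁴).
T⁴ − T₀⁴ = 9.65940×10⁹ − 6.14656×10⁹ = 3.51284×10⁹ K⁴, so P_net = 252 W.

Net loss ≈ 252 W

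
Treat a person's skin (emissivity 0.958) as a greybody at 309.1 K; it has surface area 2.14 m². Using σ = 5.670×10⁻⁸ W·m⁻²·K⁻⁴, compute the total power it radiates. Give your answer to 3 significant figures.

P ≈ 1.06×10³ W

Area A = 2.14 m².
P = εσAT⁴ = 0.958 × 5.670×10⁻⁸ × 2.14 × (309.1)⁴ = 1.06×10³ W.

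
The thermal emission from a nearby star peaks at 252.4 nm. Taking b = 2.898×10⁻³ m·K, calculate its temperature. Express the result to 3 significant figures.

T ≈ 1.15×10⁴ K

Wien's law gives T = b/λ_max = (2.898×10⁻³ m·K)/(2.524×10⁻⁷ m) = 1.15×10⁴ K.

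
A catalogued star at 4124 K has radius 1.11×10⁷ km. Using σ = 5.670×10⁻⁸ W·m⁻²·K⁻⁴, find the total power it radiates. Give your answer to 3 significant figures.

P ≈ 2.54×10²⁸ W

Surface area A = 4πR² = 4π(1.11×10¹⁰ m)² = 1.54830×10²¹ m².
P = σAT⁴ = 5.670×10⁻⁸ × 1.54830×10²¹ × (4124)⁴ = 2.54×10²⁸ W.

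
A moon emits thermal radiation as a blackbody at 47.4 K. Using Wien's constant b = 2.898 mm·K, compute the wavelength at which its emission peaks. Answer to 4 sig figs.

λ_max ≈ 61.14 μm

Wien's displacement law: λ_max = b/T = (2.898×10⁻³ m·K)/(47.4 K) = 6.1139×10⁻⁵ m.
That is 61.14 μm, in the infrared range.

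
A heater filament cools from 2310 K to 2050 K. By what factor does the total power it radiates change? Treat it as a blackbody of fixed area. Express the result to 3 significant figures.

P₂/P₁ ≈ 0.620

P ∝ T⁴, so P₂/P₁ = (T₂/T₁)⁴ = (2050/2310)⁴ = (0.887446)⁴ = 0.620.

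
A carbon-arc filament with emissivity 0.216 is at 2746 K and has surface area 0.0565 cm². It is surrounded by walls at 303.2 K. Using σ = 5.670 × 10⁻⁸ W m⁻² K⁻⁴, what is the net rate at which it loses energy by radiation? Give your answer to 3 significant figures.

Area A = 0.0565 cm² = 5.65×10⁻⁶ m².
Net radiated power P_net = εσA(T⁴ − T₀⁴) = 0.216×5.670×10⁻⁸×5.65×10⁻⁶×(2746⁴ − 303.2⁴).
T⁴ − T₀⁴ = 5.68594×10¹³ − 8.45117×10⁹ = 5.68509×10¹³ K⁴, so P_net = 3.93 W.

Net loss ≈ 3.93 W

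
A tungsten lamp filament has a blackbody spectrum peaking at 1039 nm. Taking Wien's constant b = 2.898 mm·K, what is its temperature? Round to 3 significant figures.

T ≈ 2.79×10³ K

Wien's law gives T = b/λ_max = (2.898×10⁻³ m·K)/(1.039×10⁻⁶ m) = 2.79×10³ K.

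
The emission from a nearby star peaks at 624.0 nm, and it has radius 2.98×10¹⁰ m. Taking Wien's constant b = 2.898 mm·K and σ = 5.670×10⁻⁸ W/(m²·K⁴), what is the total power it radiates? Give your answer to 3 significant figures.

Wien's law: T = b/λ_max = 2.898×10⁻³/6.240×10⁻⁷ = 4644.23 K.
Surface area A = 4πR² = 4π(2.98×10¹⁰ m)² = 1.11594×10²² m².
Then P = σAT⁴ = 5.670×10⁻⁸×1.11594×10²²×(4644.23)⁴ = 2.94×10²⁹ W.

P ≈ 2.94×10²⁹ W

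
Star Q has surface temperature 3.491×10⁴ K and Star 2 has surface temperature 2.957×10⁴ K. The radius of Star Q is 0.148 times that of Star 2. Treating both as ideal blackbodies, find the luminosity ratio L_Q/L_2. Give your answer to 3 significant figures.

L ∝ R²T⁴, so L_Q/L_2 = (R_Q/R_2)²(T_Q/T_2)⁴ = (0.148)² × (3.491×10⁴/2.957×10⁴)⁴ = 0.021904 × 1.94265 = 0.0426.

L_Q/L_2 ≈ 0.0426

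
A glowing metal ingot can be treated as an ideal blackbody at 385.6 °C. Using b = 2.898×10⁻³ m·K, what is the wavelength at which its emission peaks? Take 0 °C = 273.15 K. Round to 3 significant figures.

λ_max ≈ 4.40 μm

T = 385.6 °C + 273.15 = 658.75 K.
Wien's displacement law: λ_max = b/T = (2.898×10⁻³ m·K)/(658.75 K) = 4.399×10⁻⁶ m.
That is 4.40 μm, in the infrared range.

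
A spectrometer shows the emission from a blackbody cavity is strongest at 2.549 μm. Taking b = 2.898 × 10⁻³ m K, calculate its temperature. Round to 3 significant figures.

T ≈ 1.14×10³ K

Wien's law gives T = b/λ_max = (2.898×10⁻³ m·K)/(2.549×10⁻⁶ m) = 1.14×10³ K.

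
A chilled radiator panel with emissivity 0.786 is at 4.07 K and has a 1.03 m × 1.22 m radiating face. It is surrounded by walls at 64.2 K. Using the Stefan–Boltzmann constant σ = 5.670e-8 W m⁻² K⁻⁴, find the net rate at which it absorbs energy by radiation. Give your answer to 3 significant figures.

Area A = 1.03 × 1.22 = 1.2566 m².
Net radiated power P_net = εσA(T⁴ − T₀⁴) = 0.786×5.670×10⁻⁸×1.2566×(4.07⁴ − 64.2⁴).
T⁴ − T₀⁴ = 274.396 − 1.69879×10⁷ = -1.69876×10⁷ K⁴, so P_net = -0.951 W — negative, meaning a net gain of 0.951 W.

Net gain ≈ 0.951 W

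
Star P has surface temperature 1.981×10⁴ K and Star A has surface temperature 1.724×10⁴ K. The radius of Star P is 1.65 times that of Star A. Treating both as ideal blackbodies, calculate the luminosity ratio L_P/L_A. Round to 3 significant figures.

L ∝ R²T⁴, so L_P/L_A = (R_P/R_A)²(T_P/T_A)⁴ = (1.65)² × (1.981×10⁴/1.724×10⁴)⁴ = 2.7225 × 1.74337 = 4.75.

L_P/L_A ≈ 4.75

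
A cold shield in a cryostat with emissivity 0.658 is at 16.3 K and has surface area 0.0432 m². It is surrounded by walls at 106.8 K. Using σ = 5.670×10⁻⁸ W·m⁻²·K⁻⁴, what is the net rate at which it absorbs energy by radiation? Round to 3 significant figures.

Area A = 0.0432 m².
Net radiated power P_net = εσA(T⁴ − T₀⁴) = 0.658×5.670×10⁻⁸×0.0432×(16.3⁴ − 106.8⁴).
T⁴ − T₀⁴ = 70591.2 − 1.30102×10⁸ = -1.30031×10⁸ K⁴, so P_net = -0.210 W — negative, meaning a net gain of 0.210 W.

Net gain ≈ 0.210 W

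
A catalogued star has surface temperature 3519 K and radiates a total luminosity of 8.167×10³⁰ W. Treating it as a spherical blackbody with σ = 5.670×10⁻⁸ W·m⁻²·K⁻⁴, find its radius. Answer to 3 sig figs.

R ≈ 2.73×10¹¹ m

L = 4πR²σT⁴ ⇒ R = √(L/(4πσT⁴)).
σT⁴ = 8.69481×10⁶ W/m², so R = √(8.167×10³⁰/(4π×8.69481×10⁶)) = 2.73×10¹¹ m.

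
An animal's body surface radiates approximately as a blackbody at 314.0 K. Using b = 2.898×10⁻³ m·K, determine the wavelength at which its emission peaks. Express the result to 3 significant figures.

Wien's displacement law: λ_max = b/T = (2.898×10⁻³ m·K)/(314.0 K) = 9.229×10⁻⁶ m.
That is 9.23 μm, in the infrared range.

λ_max ≈ 9.23 μm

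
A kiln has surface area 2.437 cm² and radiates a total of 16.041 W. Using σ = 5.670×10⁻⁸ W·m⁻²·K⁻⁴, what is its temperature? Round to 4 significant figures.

Area A = 2.437 cm² = 2.437×10⁻⁴ m².
P = σAT⁴ ⇒ T = (P/(σA))^(1/4) = (16.041/(5.670×10⁻⁸×2.437×10⁻⁴))^(1/4) = 1038 K.

T ≈ 1038 K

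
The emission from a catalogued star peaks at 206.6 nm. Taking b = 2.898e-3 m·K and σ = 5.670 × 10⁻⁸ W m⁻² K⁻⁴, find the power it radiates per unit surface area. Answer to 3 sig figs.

I ≈ 2.20×10⁹ W/m²

Wien's law: T = b/λ_max = 2.898×10⁻³/2.066×10⁻⁷ = 14027.1 K.
Then I = σT⁴ = 5.670×10⁻⁸×(14027.1)⁴ = 2.20×10⁹ W/m².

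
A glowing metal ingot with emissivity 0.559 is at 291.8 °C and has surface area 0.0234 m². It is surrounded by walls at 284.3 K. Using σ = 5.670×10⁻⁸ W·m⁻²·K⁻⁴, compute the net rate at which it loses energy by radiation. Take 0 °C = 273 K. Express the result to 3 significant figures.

T = 291.8 °C + 273 = 564.8 K.
Area A = 0.0234 m².
Net radiated power P_net = εσA(T⁴ − T₀⁴) = 0.559×5.670×10⁻⁸×0.0234×(564.8⁴ − 284.3⁴).
T⁴ − T₀⁴ = 1.01760×10¹¹ − 6.53292×10⁹ = 9.52271×10¹⁰ K⁴, so P_net = 70.6 W.

Net loss ≈ 70.6 W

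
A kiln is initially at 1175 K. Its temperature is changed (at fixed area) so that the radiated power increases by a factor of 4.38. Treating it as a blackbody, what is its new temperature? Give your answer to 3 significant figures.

P ∝ T⁴, so T₂/T₁ = (P₂/P₁)^(1/4) = (4.38)^(1/4) = 1.44667.
T₂ = 1175 × 1.44667 = 1.70×10³ K.

T₂ ≈ 1.70×10³ K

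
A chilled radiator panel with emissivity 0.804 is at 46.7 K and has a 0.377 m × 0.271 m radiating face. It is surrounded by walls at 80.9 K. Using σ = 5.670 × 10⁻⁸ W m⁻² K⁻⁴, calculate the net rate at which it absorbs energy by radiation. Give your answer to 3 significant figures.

Net gain ≈ 0.177 W

Area A = 0.377 × 0.271 = 0.102167 m².
Net radiated power P_net = εσA(T⁴ − T₀⁴) = 0.804×5.670×10⁻⁸×0.102167×(46.7⁴ − 80.9⁴).
T⁴ − T₀⁴ = 4.75628×10⁶ − 4.28345×10⁷ = -3.80782×10⁷ K⁴, so P_net = -0.177 W — negative, meaning a net gain of 0.177 W.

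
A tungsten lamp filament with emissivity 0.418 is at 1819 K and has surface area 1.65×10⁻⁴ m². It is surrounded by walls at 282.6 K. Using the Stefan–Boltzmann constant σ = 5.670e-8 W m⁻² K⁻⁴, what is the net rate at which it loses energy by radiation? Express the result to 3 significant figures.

Net loss ≈ 42.8 W

Area A = 1.65×10⁻⁴ m².
Net radiated power P_net = εσA(T⁴ − T₀⁴) = 0.418×5.670×10⁻⁸×1.65×10⁻⁴×(1819⁴ − 282.6⁴).
T⁴ − T₀⁴ = 1.09479×10¹³ − 6.37806×10⁹ = 1.09415×10¹³ K⁴, so P_net = 42.8 W.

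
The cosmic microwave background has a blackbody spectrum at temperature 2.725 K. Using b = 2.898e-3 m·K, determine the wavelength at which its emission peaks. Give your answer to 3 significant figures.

λ_max ≈ 1.06×10⁻³ m

Wien's displacement law: λ_max = b/T = (2.898×10⁻³ m·K)/(2.725 K) = 1.063×10⁻³ m.
That is 1.06×10⁻³ m, in the microwave range.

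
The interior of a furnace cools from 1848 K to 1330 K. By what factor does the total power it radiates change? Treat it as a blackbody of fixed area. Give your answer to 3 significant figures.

P₂/P₁ ≈ 0.268

P ∝ T⁴, so P₂/P₁ = (T₂/T₁)⁴ = (1330/1848)⁴ = (0.719697)⁴ = 0.268.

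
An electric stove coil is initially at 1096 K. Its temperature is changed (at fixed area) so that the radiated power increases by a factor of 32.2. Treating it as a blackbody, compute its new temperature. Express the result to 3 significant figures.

P ∝ T⁴, so T₂/T₁ = (P₂/P₁)^(1/4) = (32.2)^(1/4) = 2.38212.
T₂ = 1096 × 2.38212 = 2.61×10³ K.

T₂ ≈ 2.61×10³ K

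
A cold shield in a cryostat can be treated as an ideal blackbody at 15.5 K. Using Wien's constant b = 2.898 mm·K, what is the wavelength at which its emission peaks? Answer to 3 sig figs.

λ_max ≈ 187 μm

Wien's displacement law: λ_max = b/T = (2.898×10⁻³ m·K)/(15.5 K) = 1.870×10⁻⁴ m.
That is 187 μm, in the infrared range.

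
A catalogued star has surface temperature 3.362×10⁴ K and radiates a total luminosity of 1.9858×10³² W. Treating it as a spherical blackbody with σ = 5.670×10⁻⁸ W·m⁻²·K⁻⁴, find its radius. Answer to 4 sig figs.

L = 4πR²σT⁴ ⇒ R = √(L/(4πσT⁴)).
σT⁴ = 7.24392×10¹⁰ W/m², so R = √(1.9858×10³²/(4π×7.24392×10¹⁰)) = 1.477×10¹⁰ m.

R ≈ 1.477×10¹⁰ m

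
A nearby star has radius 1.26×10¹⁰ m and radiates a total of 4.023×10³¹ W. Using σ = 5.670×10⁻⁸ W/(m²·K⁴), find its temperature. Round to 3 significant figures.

Surface area A = 4πR² = 4π(1.26×10¹⁰ m)² = 1.99504×10²¹ m².
P = σAT⁴ ⇒ T = (P/(σA))^(1/4) = (4.023×10³¹/(5.670×10⁻⁸×1.99504×10²¹))^(1/4) = 2.44×10⁴ K.

T ≈ 2.44×10⁴ K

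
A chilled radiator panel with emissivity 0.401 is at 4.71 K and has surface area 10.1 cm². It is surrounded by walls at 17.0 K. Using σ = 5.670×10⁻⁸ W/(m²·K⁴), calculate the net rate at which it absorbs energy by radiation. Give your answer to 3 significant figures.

Net gain ≈ 1.91×10⁻⁶ W

Area A = 10.1 cm² = 1.01×10⁻³ m².
Net radiated power P_net = εσA(T⁴ − T₀⁴) = 0.401×5.670×10⁻⁸×1.01×10⁻³×(4.71⁴ − 17.0⁴).
T⁴ − T₀⁴ = 492.134 − 83521.0 = -83028.9 K⁴, so P_net = -1.91×10⁻⁶ W — negative, meaning a net gain of 1.91×10⁻⁶ W.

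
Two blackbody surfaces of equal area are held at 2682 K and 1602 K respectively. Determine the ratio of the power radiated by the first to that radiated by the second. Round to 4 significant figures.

With equal areas, P₁/P₂ = (T₁/T₂)⁴ = (2682/1602)⁴ = 7.856.

P₁/P₂ ≈ 7.856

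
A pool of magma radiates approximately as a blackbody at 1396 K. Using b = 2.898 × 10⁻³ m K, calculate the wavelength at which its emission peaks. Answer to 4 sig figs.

λ_max ≈ 2076 nm

Wien's displacement law: λ_max = b/T = (2.898×10⁻³ m·K)/(1396 K) = 2.0759×10⁻⁶ m.
That is 2076 nm, in the infrared range.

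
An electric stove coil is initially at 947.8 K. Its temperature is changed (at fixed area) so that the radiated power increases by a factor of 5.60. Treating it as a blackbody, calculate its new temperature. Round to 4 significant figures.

T₂ ≈ 1458 K

P ∝ T⁴, so T₂/T₁ = (P₂/P₁)^(1/4) = (5.60)^(1/4) = 1.53832.
T₂ = 947.8 × 1.53832 = 1458 K.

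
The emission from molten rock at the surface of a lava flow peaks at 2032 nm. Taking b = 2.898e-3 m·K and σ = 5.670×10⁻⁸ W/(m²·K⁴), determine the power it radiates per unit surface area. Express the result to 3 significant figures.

Wien's law: T = b/λ_max = 2.898×10⁻³/2.032×10⁻⁶ = 1426.18 K.
Then I = σT⁴ = 5.670×10⁻⁸×(1426.18)⁴ = 2.35×10⁵ W/m².

I ≈ 2.35×10⁵ W/m²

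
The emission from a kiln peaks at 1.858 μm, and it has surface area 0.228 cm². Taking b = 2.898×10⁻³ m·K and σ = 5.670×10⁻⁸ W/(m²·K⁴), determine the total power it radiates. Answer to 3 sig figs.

P ≈ 7.65 W

Wien's law: T = b/λ_max = 2.898×10⁻³/1.858×10⁻⁶ = 1559.74 K.
Area A = 0.228 cm² = 2.28×10⁻⁵ m².
Then P = σAT⁴ = 5.670×10⁻⁸×2.28×10⁻⁵×(1559.74)⁴ = 7.65 W.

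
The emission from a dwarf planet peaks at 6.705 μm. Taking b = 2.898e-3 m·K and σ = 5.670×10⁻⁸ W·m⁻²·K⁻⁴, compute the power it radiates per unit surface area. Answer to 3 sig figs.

I ≈ 1.98×10³ W/m²

Wien's law: T = b/λ_max = 2.898×10⁻³/6.705×10⁻⁶ = 432.215 K.
Then I = σT⁴ = 5.670×10⁻⁸×(432.215)⁴ = 1.98×10³ W/m².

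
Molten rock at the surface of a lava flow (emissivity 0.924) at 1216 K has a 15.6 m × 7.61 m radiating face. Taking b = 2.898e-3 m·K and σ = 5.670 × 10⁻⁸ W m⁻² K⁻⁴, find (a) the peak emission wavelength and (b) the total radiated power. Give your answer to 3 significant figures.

λ_max ≈ 2.38 μm; P ≈ 1.36×10⁷ W

(a) λ_max = b/T = 2.898×10⁻³/1216 = 2.383×10⁻⁶ m = 2.38 μm.
Area A = 15.6 × 7.61 = 118.716 m².
(b) P = εσAT⁴ = 0.924×5.670×10⁻⁸×118.716×(1216)⁴ = 1.36×10⁷ W.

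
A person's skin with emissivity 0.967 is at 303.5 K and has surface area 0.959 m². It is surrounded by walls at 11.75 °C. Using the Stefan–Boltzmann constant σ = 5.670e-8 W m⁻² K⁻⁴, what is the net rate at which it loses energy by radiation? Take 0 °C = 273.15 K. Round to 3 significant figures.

Net loss ≈ 99.7 W

Surroundings: T = 11.75 °C + 273.15 = 284.90 K.
Area A = 0.959 m².
Net radiated power P_net = εσA(T⁴ − T₀⁴) = 0.967×5.670×10⁻⁸×0.959×(303.5⁴ − 284.90⁴).
T⁴ − T₀⁴ = 8.48467×10⁹ − 6.58825×10⁹ = 1.89642×10⁹ K⁴, so P_net = 99.7 W.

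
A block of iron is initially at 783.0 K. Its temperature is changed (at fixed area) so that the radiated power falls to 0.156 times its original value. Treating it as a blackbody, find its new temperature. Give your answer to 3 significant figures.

T₂ ≈ 492 K

P ∝ T⁴, so T₂/T₁ = (P₂/P₁)^(1/4) = (0.156)^(1/4) = 0.628465.
T₂ = 783.0 × 0.628465 = 492 K.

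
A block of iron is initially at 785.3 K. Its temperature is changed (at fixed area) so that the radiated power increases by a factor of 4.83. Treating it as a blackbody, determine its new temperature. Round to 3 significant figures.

P ∝ T⁴, so T₂/T₁ = (P₂/P₁)^(1/4) = (4.83)^(1/4) = 1.48247.
T₂ = 785.3 × 1.48247 = 1.16×10³ K.

T₂ ≈ 1.16×10³ K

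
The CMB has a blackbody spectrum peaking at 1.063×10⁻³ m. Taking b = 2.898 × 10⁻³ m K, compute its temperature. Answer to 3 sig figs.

T ≈ 2.73 K

Wien's law gives T = b/λ_max = (2.898×10⁻³ m·K)/(1.063×10⁻³ m) = 2.73 K.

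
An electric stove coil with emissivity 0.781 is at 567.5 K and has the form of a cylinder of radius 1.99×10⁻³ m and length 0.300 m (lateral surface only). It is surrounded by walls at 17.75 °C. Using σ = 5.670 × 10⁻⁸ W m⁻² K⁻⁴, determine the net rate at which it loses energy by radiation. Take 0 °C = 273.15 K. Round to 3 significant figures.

Net loss ≈ 16.0 W

Surroundings: T = 17.75 °C + 273.15 = 290.90 K.
Lateral area A = 2πrL = 2π×1.99×10⁻³×0.300 = 3.75106×10⁻³ m².
Net radiated power P_net = εσA(T⁴ − T₀⁴) = 0.781×5.670×10⁻⁸×3.75106×10⁻³×(567.5⁴ − 290.90⁴).
T⁴ − T₀⁴ = 1.03720×10¹¹ − 7.16102×10⁹ = 9.65590×10¹⁰ K⁴, so P_net = 16.0 W.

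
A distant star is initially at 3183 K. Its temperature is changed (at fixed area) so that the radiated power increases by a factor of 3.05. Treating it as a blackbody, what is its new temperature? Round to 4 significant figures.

T₂ ≈ 4206 K

P ∝ T⁴, so T₂/T₁ = (P₂/P₁)^(1/4) = (3.05)^(1/4) = 1.32152.
T₂ = 3183 × 1.32152 = 4206 K.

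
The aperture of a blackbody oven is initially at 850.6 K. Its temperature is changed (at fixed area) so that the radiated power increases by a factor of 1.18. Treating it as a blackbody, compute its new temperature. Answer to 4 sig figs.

T₂ ≈ 886.5 K

P ∝ T⁴, so T₂/T₁ = (P₂/P₁)^(1/4) = (1.18)^(1/4) = 1.04225.
T₂ = 850.6 × 1.04225 = 886.5 K.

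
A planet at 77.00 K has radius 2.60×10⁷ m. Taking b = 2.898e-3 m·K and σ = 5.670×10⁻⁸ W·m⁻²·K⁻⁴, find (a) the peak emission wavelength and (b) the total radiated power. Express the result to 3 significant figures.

λ_max ≈ 37.6 μm; P ≈ 1.69×10¹⁶ W

(a) λ_max = b/T = 2.898×10⁻³/77.00 = 3.764×10⁻⁵ m = 37.6 μm.
Surface area A = 4πR² = 4π(2.60×10⁷ m)² = 8.49487×10¹⁵ m².
(b) P = σAT⁴ = 5.670×10⁻⁸×8.49487×10¹⁵×(77.00)⁴ = 1.69×10¹⁶ W.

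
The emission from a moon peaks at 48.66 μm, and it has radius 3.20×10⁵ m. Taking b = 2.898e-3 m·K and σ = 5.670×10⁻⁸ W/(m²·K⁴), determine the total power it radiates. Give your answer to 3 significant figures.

Wien's law: T = b/λ_max = 2.898×10⁻³/4.866×10⁻⁵ = 59.5561 K.
Surface area A = 4πR² = 4π(3.20×10⁵ m)² = 1.28680×10¹² m².
Then P = σAT⁴ = 5.670×10⁻⁸×1.28680×10¹²×(59.5561)⁴ = 9.18×10¹¹ W.

P ≈ 9.18×10¹¹ W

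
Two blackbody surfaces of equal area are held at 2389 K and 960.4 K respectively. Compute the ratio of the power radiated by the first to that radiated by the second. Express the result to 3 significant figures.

P₁/P₂ ≈ 38.3

With equal areas, P₁/P₂ = (T₁/T₂)⁴ = (2389/960.4)⁴ = 38.3.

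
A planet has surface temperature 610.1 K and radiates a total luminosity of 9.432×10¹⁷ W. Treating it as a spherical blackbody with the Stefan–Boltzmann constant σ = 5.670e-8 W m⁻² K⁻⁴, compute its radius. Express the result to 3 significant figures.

L = 4πR²σT⁴ ⇒ R = √(L/(4πσT⁴)).
σT⁴ = 7855.74 W/m², so R = √(9.432×10¹⁷/(4π×7855.74)) = 3.09×10⁶ m.

R ≈ 3.09×10⁶ m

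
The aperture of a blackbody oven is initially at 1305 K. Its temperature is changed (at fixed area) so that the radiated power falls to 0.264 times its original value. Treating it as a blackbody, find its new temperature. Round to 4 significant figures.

P ∝ T⁴, so T₂/T₁ = (P₂/P₁)^(1/4) = (0.264)^(1/4) = 0.716805.
T₂ = 1305 × 0.716805 = 935.4 K.

T₂ ≈ 935.4 K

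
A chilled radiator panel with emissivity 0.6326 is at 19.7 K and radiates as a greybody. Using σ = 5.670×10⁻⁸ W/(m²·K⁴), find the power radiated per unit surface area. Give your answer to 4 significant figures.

Stefan–Boltzmann: I = εσT⁴ = 0.6326 × 5.670×10⁻⁸ × (19.7)⁴ = 5.402×10⁻³ W/m².

I ≈ 5.402×10⁻³ W/m²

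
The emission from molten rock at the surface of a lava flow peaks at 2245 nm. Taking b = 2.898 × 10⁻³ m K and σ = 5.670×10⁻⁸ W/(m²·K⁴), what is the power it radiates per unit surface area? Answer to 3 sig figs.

Wien's law: T = b/λ_max = 2.898×10⁻³/2.245×10⁻⁶ = 1290.87 K.
Then I = σT⁴ = 5.670×10⁻⁸×(1290.87)⁴ = 1.57×10⁵ W/m².

I ≈ 1.57×10⁵ W/m²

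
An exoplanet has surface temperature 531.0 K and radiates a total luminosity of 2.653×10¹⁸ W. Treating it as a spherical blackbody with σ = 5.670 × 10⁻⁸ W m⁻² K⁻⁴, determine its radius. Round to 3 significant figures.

R ≈ 6.84×10⁶ m

L = 4πR²σT⁴ ⇒ R = √(L/(4πσT⁴)).
σT⁴ = 4507.76 W/m², so R = √(2.653×10¹⁸/(4π×4507.76)) = 6.84×10⁶ m.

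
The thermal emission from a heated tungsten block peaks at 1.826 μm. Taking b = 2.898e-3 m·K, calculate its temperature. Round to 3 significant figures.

Wien's law gives T = b/λ_max = (2.898×10⁻³ m·K)/(1.826×10⁻⁶ m) = 1.59×10³ K.

T ≈ 1.59×10³ K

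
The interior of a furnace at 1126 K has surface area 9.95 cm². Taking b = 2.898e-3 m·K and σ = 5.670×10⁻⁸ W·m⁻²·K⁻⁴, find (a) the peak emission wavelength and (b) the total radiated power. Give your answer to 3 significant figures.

λ_max ≈ 2.57 μm; P ≈ 90.7 W

(a) λ_max = b/T = 2.898×10⁻³/1126 = 2.574×10⁻⁶ m = 2.57 μm.
Area A = 9.95 cm² = 9.95×10⁻⁴ m².
(b) P = σAT⁴ = 5.670×10⁻⁸×9.95×10⁻⁴×(1126)⁴ = 90.7 W.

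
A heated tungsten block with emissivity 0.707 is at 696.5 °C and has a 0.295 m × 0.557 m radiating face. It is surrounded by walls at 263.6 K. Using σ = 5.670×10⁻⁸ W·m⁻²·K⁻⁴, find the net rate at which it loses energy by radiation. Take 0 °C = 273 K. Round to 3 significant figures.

T = 696.5 °C + 273 = 969.5 K.
Area A = 0.295 × 0.557 = 0.164315 m².
Net radiated power P_net = εσA(T⁴ − T₀⁴) = 0.707×5.670×10⁻⁸×0.164315×(969.5⁴ − 263.6⁴).
T⁴ − T₀⁴ = 8.83469×10¹¹ − 4.82816×10⁹ = 8.78641×10¹¹ K⁴, so P_net = 5.79×10³ W.

Net loss ≈ 5.79×10³ W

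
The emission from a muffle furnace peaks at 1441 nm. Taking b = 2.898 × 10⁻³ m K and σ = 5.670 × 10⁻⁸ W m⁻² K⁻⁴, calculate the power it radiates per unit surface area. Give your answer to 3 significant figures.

Wien's law: T = b/λ_max = 2.898×10⁻³/1.441×10⁻⁶ = 2011.10 K.
Then I = σT⁴ = 5.670×10⁻⁸×(2011.10)⁴ = 9.28×10⁵ W/m².

I ≈ 9.28×10⁵ W/m²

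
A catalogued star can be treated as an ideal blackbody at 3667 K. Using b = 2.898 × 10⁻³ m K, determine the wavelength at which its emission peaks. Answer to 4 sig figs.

λ_max ≈ 0.7903 μm

Wien's displacement law: λ_max = b/T = (2.898×10⁻³ m·K)/(3667 K) = 7.9029×10⁻⁷ m.
That is 0.7903 μm, in the infrared range.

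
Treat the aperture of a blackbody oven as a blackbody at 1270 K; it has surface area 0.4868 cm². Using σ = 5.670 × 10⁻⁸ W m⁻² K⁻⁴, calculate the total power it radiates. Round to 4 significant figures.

Area A = 0.4868 cm² = 4.868×10⁻⁵ m².
P = σAT⁴ = 5.670×10⁻⁸ × 4.868×10⁻⁵ × (1270)⁴ = 7.180 W.

P ≈ 7.180 W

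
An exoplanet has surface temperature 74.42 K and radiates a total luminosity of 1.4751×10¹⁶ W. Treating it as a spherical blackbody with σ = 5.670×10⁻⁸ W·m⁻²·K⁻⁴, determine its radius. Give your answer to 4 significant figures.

R ≈ 2.598×10⁷ m

L = 4πR²σT⁴ ⇒ R = √(L/(4πσT⁴)).
σT⁴ = 1.73917 W/m², so R = √(1.4751×10¹⁶/(4π×1.73917)) = 2.598×10⁷ m.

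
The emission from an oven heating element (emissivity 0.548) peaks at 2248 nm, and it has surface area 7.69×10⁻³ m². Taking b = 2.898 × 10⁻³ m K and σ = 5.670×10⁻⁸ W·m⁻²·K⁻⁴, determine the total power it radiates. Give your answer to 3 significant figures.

P ≈ 660 W

Wien's law: T = b/λ_max = 2.898×10⁻³/2.248×10⁻⁶ = 1289.15 K.
Area A = 7.69×10⁻³ m².
Then P = εσAT⁴ = 0.548×5.670×10⁻⁸×7.69×10⁻³×(1289.15)⁴ = 660 W.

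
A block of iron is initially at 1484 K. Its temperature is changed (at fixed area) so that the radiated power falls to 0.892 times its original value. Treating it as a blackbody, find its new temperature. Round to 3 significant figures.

P ∝ T⁴, so T₂/T₁ = (P₂/P₁)^(1/4) = (0.892)^(1/4) = 0.971832.
T₂ = 1484 × 0.971832 = 1.44×10³ K.

T₂ ≈ 1.44×10³ K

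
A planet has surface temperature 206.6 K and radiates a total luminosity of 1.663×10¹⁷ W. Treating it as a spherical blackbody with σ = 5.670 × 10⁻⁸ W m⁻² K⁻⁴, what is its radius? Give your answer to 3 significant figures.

R ≈ 1.13×10⁷ m

L = 4πR²σT⁴ ⇒ R = √(L/(4πσT⁴)).
σT⁴ = 103.301 W/m², so R = √(1.663×10¹⁷/(4π×103.301)) = 1.13×10⁷ m.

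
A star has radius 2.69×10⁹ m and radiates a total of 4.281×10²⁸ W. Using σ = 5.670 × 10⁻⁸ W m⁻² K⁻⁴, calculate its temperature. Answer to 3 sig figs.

Surface area A = 4πR² = 4π(2.69×10⁹ m)² = 9.09315×10¹⁹ m².
P = σAT⁴ ⇒ T = (P/(σA))^(1/4) = (4.281×10²⁸/(5.670×10⁻⁸×9.09315×10¹⁹))^(1/4) = 9.55×10³ K.

T ≈ 9.55×10³ K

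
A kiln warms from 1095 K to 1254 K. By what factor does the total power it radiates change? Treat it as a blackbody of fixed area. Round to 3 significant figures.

P ∝ T⁴, so P₂/P₁ = (T₂/T₁)⁴ = (1254/1095)⁴ = (1.14521)⁴ = 1.72.

P₂/P₁ ≈ 1.72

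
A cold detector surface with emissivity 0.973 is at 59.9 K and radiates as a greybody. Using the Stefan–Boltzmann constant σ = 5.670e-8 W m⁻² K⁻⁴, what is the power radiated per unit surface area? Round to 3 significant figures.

Stefan–Boltzmann: I = εσT⁴ = 0.973 × 5.670×10⁻⁸ × (59.9)⁴ = 0.710 W/m².

I ≈ 0.710 W/m²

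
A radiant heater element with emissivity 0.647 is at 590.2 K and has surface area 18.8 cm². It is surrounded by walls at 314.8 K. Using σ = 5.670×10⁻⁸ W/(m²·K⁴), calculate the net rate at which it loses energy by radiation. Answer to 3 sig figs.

Area A = 18.8 cm² = 1.88×10⁻³ m².
Net radiated power P_net = εσA(T⁴ − T₀⁴) = 0.647×5.670×10⁻⁸×1.88×10⁻³×(590.2⁴ − 314.8⁴).
T⁴ − T₀⁴ = 1.21338×10¹¹ − 9.82062×10⁹ = 1.11517×10¹¹ K⁴, so P_net = 7.69 W.

Net loss ≈ 7.69 W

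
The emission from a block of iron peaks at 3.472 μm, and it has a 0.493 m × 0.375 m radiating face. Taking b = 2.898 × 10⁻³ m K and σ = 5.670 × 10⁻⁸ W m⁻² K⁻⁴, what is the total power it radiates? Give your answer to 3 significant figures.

P ≈ 5.09×10³ W

Wien's law: T = b/λ_max = 2.898×10⁻³/3.472×10⁻⁶ = 834.677 K.
Area A = 0.493 × 0.375 = 0.184875 m².
Then P = σAT⁴ = 5.670×10⁻⁸×0.184875×(834.677)⁴ = 5.09×10³ W.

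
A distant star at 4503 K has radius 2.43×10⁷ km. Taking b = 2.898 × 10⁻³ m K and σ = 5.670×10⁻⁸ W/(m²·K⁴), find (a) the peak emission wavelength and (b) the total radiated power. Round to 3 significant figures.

λ_max ≈ 644 nm; P ≈ 1.73×10²⁹ W

(a) λ_max = b/T = 2.898×10⁻³/4503 = 6.436×10⁻⁷ m = 644 nm.
Surface area A = 4πR² = 4π(2.43×10¹⁰ m)² = 7.42032×10²¹ m².
(b) P = σAT⁴ = 5.670×10⁻⁸×7.42032×10²¹×(4503)⁴ = 1.73×10²⁹ W.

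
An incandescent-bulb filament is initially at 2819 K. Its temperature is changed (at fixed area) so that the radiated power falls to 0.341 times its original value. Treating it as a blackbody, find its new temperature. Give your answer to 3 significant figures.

T₂ ≈ 2.15×10³ K

P ∝ T⁴, so T₂/T₁ = (P₂/P₁)^(1/4) = (0.341)^(1/4) = 0.764168.
T₂ = 2819 × 0.764168 = 2.15×10³ K.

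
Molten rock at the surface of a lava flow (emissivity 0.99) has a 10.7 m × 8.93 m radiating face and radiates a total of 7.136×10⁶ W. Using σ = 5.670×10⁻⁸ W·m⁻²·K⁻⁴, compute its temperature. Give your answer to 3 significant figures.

T ≈ 1.07×10³ K

Area A = 10.7 × 8.93 = 95.551 m².
P = εσAT⁴ ⇒ T = (P/(εσA))^(1/4) = (7.136×10⁶/(0.99×5.670×10⁻⁸×95.551))^(1/4) = 1.07×10³ K.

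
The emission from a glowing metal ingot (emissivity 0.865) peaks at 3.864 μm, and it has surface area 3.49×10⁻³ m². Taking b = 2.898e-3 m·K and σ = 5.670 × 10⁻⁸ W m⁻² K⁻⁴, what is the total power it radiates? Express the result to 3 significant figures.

Wien's law: T = b/λ_max = 2.898×10⁻³/3.864×10⁻⁶ = 750.000 K.
Area A = 3.49×10⁻³ m².
Then P = εσAT⁴ = 0.865×5.670×10⁻⁸×3.49×10⁻³×(750.000)⁴ = 54.2 W.

P ≈ 54.2 W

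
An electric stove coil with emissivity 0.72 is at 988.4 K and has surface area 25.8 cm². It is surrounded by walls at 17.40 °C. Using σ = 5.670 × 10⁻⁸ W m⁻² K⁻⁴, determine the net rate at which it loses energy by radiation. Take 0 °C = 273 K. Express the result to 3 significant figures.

Net loss ≈ 99.8 W

Surroundings: T = 17.40 °C + 273 = 290.40 K.
Area A = 25.8 cm² = 2.58×10⁻³ m².
Net radiated power P_net = εσA(T⁴ − T₀⁴) = 0.72×5.670×10⁻⁸×2.58×10⁻³×(988.4⁴ − 290.40⁴).
T⁴ − T₀⁴ = 9.54401×10¹¹ − 7.11191×10⁹ = 9.47289×10¹¹ K⁴, so P_net = 99.8 W.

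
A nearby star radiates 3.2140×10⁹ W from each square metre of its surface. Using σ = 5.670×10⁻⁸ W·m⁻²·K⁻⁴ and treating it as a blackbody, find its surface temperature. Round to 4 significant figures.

T ≈ 1.543×10⁴ K

I = σT⁴, so T = (I/σ)^(1/4) = (3.2140×10⁹/(5.670×10⁻⁸))^(1/4) = 1.543×10⁴ K.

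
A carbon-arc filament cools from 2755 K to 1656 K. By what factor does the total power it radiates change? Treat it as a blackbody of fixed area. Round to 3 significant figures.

P₂/P₁ ≈ 0.131

P ∝ T⁴, so P₂/P₁ = (T₂/T₁)⁴ = (1656/2755)⁴ = (0.601089)⁴ = 0.131.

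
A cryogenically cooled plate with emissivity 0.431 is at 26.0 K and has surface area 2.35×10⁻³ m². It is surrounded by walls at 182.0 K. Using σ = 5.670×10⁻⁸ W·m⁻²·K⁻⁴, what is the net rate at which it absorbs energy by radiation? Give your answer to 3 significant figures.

Net gain ≈ 0.0630 W

Area A = 2.35×10⁻³ m².
Net radiated power P_net = εσA(T⁴ − T₀⁴) = 0.431×5.670×10⁻⁸×2.35×10⁻³×(26.0⁴ − 182.0⁴).
T⁴ − T₀⁴ = 4.56976×10⁵ − 1.09720×10⁹ = -1.09674×10⁹ K⁴, so P_net = -0.0630 W — negative, meaning a net gain of 0.0630 W.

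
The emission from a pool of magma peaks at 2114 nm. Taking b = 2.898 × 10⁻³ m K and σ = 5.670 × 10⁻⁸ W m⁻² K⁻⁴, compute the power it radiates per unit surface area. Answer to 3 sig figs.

Wien's law: T = b/λ_max = 2.898×10⁻³/2.114×10⁻⁶ = 1370.86 K.
Then I = σT⁴ = 5.670×10⁻⁸×(1370.86)⁴ = 2.00×10⁵ W/m².

I ≈ 2.00×10⁵ W/m²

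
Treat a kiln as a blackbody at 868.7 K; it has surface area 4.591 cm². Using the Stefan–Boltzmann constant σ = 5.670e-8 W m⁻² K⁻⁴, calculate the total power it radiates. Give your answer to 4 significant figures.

Area A = 4.591 cm² = 4.591×10⁻⁴ m².
P = σAT⁴ = 5.670×10⁻⁸ × 4.591×10⁻⁴ × (868.7)⁴ = 14.82 W.

P ≈ 14.82 W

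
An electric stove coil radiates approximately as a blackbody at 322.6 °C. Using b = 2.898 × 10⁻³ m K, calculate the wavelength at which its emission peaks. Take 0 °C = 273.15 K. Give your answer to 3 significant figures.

T = 322.6 °C + 273.15 = 595.75 K.
Wien's displacement law: λ_max = b/T = (2.898×10⁻³ m·K)/(595.75 K) = 4.864×10⁻⁶ m.
That is 4.86 μm, in the infrared range.

λ_max ≈ 4.86 μm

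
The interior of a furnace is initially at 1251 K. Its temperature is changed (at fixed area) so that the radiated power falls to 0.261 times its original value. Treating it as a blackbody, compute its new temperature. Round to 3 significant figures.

P ∝ T⁴, so T₂/T₁ = (P₂/P₁)^(1/4) = (0.261)^(1/4) = 0.714760.
T₂ = 1251 × 0.714760 = 894 K.

T₂ ≈ 894 K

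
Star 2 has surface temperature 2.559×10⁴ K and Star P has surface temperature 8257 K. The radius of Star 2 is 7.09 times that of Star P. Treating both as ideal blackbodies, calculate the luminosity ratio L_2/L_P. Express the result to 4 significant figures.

L_2/L_P ≈ 4638

L ∝ R²T⁴, so L_2/L_P = (R_2/R_P)²(T_2/T_P)⁴ = (7.09)² × (2.559×10⁴/8257)⁴ = 50.2681 × 92.2554 = 4638.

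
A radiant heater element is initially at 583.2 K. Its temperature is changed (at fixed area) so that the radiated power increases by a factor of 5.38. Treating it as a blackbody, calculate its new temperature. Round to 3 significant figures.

T₂ ≈ 888 K

P ∝ T⁴, so T₂/T₁ = (P₂/P₁)^(1/4) = (5.38)^(1/4) = 1.52298.
T₂ = 583.2 × 1.52298 = 888 K.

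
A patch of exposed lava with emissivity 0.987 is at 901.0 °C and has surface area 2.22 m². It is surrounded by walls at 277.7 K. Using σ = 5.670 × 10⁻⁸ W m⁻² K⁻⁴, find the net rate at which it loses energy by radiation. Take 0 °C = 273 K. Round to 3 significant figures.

Net loss ≈ 2.35×10⁵ W

T = 901.0 °C + 273 = 1174.0 K.
Area A = 2.22 m².
Net radiated power P_net = εσA(T⁴ − T₀⁴) = 0.987×5.670×10⁻⁸×2.22×(1174.0⁴ − 277.7⁴).
T⁴ − T₀⁴ = 1.89964×10¹² − 5.94708×10⁹ = 1.89369×10¹² K⁴, so P_net = 2.35×10⁵ W.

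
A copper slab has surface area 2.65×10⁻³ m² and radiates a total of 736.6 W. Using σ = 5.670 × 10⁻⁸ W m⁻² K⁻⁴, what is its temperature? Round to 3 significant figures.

T ≈ 1.49×10³ K

Area A = 2.65×10⁻³ m².
P = σAT⁴ ⇒ T = (P/(σA))^(1/4) = (736.6/(5.670×10⁻⁸×2.65×10⁻³))^(1/4) = 1.49×10³ K.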